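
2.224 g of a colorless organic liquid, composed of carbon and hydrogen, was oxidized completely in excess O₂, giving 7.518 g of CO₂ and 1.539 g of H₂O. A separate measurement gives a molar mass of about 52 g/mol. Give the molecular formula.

C4H4

mol C = 7.518 g CO₂ ÷ 44.009 g/mol = 0.17083 mol
mol H = 2 × 1.539 g H₂O ÷ 18.015 g/mol = 0.17086 mol
Divide by the smallest (0.17083 mol): C 1.000, H 1.000
Empirical formula: CH
Empirical-formula mass = 13.02 g/mol; 52 ÷ 13.02 ≈ 4, so the molecular formula is C4H4.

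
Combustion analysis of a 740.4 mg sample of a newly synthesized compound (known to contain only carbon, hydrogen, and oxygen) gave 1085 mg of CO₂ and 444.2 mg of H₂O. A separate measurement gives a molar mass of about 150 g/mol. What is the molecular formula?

C5H10O5

mol C = 1.085 g CO₂ ÷ 44.009 g/mol = 0.024654 mol
mol H = 2 × 0.4442 g H₂O ÷ 18.015 g/mol = 0.049314 mol
mass O = 0.7404 − (0.29612 + 0.049709) = 0.39457 g → mol O = 0.39457 ÷ 15.999 = 0.024662 mol
Divide by the smallest (0.024654 mol): C 1.000, H 2.000, O 1.000
Empirical formula: CH2O
Empirical-formula mass = 30.03 g/mol; 150 ÷ 30.03 ≈ 5, so the molecular formula is C5H10O5.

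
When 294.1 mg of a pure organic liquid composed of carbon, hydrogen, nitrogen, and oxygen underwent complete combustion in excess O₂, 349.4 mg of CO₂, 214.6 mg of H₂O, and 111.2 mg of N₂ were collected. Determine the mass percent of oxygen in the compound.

mol C = 0.3494 g CO₂ ÷ 44.009 g/mol = 0.0079393 mol
mol H = 2 × 0.2146 g H₂O ÷ 18.015 g/mol = 0.023825 mol
mol N = 2 × 0.1112 g N₂ ÷ 28.014 g/mol = 0.0079389 mol
mass O = 0.2941 − (0.095359 + 0.024015 + 0.11120) = 0.063526 g → mol O = 0.063526 ÷ 15.999 = 0.0039706 mol
mass % O = 0.063526 g ÷ 0.2941 g × 100%

21.60%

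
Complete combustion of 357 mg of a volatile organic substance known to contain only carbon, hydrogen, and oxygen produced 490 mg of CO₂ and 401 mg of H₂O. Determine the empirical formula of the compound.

CH4O

mol C = 0.490 g CO₂ ÷ 44.009 g/mol = 0.01113 mol
mol H = 2 × 0.401 g H₂O ÷ 18.015 g/mol = 0.04452 mol
mass O = 0.357 − (0.1337 + 0.04487) = 0.1784 g → mol O = 0.1784 ÷ 15.999 = 0.01115 mol
Divide by the smallest (0.01113 mol): C 1.000, H 3.998, O 1.001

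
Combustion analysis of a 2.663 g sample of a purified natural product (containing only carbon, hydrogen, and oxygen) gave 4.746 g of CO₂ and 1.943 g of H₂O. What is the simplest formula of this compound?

C3H6O2

mol C = 4.746 g CO₂ ÷ 44.009 g/mol = 0.10784 mol
mol H = 2 × 1.943 g H₂O ÷ 18.015 g/mol = 0.21571 mol
mass O = 2.663 − (1.2953 + 0.21743) = 1.1503 g → mol O = 1.1503 ÷ 15.999 = 0.071897 mol
Divide by the smallest (0.071897 mol): C 1.500, H 3.000, O 1.000
Multiplying each by 2 gives whole numbers: C 3.00, H 6.00, O 2.00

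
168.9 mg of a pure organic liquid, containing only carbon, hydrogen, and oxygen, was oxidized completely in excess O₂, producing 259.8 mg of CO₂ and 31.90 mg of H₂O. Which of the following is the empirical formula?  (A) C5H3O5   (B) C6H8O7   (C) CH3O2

(A) C5H3O5

mol C = 0.2598 g CO₂ ÷ 44.009 g/mol = 0.0059033 mol
mol H = 2 × 0.03190 g H₂O ÷ 18.015 g/mol = 0.0035415 mol
mass O = 0.1689 − (0.070905 + 0.0035698) = 0.094425 g → mol O = 0.094425 ÷ 15.999 = 0.0059019 mol
Divide by the smallest (0.0035415 mol): C 1.667, H 1.000, O 1.667
Multiplying each by 3 gives whole numbers: C 5.00, H 3.00, O 5.00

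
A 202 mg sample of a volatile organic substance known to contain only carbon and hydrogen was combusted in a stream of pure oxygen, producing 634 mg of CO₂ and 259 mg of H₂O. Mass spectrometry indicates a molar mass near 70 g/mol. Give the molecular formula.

C5H10

mol C = 0.634 g CO₂ ÷ 44.009 g/mol = 0.01441 mol
mol H = 2 × 0.259 g H₂O ÷ 18.015 g/mol = 0.02875 mol
Divide by the smallest (0.01441 mol): C 1.000, H 1.996
Empirical formula: CH2
Empirical-formula mass = 14.03 g/mol; 70 ÷ 14.03 ≈ 5, so the molecular formula is C5H10.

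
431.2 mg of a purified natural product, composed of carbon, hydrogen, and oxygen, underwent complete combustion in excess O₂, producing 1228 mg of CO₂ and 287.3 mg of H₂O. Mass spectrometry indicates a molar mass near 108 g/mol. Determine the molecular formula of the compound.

C7H8O

mol C = 1.228 g CO₂ ÷ 44.009 g/mol = 0.027903 mol
mol H = 2 × 0.2873 g H₂O ÷ 18.015 g/mol = 0.031896 mol
mass O = 0.4312 − (0.33515 + 0.032151) = 0.063902 g → mol O = 0.063902 ÷ 15.999 = 0.0039941 mol
Divide by the smallest (0.0039941 mol): C 6.986, H 7.986, O 1.000
Empirical formula: C7H8O
Empirical-formula mass = 108.14 g/mol; 108 ÷ 108.14 ≈ 1, so the molecular formula is C7H8O.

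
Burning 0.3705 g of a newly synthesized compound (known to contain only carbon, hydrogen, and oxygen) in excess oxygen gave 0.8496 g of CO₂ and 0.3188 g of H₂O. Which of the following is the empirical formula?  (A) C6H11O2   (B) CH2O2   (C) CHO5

mol C = 0.8496 g CO₂ ÷ 44.009 g/mol = 0.019305 mol
mol H = 2 × 0.3188 g H₂O ÷ 18.015 g/mol = 0.035393 mol
mass O = 0.3705 − (0.23187 + 0.035676) = 0.10295 g → mol O = 0.10295 ÷ 15.999 = 0.0064348 mol
Divide by the smallest (0.0064348 mol): C 3.000, H 5.500, O 1.000
Multiplying each by 2 gives whole numbers: C 6.00, H 11.00, O 2.00

(A) C6H11O2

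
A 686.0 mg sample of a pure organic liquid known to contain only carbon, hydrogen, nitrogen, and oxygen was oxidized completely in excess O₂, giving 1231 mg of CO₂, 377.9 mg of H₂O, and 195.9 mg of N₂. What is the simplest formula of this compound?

C4H6N2O

mol C = 1.231 g CO₂ ÷ 44.009 g/mol = 0.027972 mol
mol H = 2 × 0.3779 g H₂O ÷ 18.015 g/mol = 0.041954 mol
mol N = 2 × 0.1959 g N₂ ÷ 28.014 g/mol = 0.013986 mol
mass O = 0.6860 − (0.33597 + 0.042290 + 0.19590) = 0.11184 g → mol O = 0.11184 ÷ 15.999 = 0.0069907 mol
Divide by the smallest (0.0069907 mol): C 4.001, H 6.001, N 2.001, O 1.000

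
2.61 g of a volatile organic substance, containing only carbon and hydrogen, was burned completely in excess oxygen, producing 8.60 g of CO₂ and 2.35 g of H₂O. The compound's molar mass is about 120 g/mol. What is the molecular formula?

C9H12

mol C = 8.60 g CO₂ ÷ 44.009 g/mol = 0.1954 mol
mol H = 2 × 2.35 g H₂O ÷ 18.015 g/mol = 0.2609 mol
Divide by the smallest (0.1954 mol): C 1.000, H 1.335
Multiplying each by 3 gives whole numbers: C 3.00, H 4.01
Empirical formula: C3H4
Empirical-formula mass = 40.06 g/mol; 120 ÷ 40.06 ≈ 3, so the molecular formula is C9H12.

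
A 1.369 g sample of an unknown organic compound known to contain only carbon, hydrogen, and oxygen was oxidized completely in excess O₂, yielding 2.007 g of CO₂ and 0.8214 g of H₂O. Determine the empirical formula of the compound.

CH2O

mol C = 2.007 g CO₂ ÷ 44.009 g/mol = 0.045604 mol
mol H = 2 × 0.8214 g H₂O ÷ 18.015 g/mol = 0.091191 mol
mass O = 1.369 − (0.54775 + 0.091920) = 0.72933 g → mol O = 0.72933 ÷ 15.999 = 0.045586 mol
Divide by the smallest (0.045586 mol): C 1.000, H 2.000, O 1.000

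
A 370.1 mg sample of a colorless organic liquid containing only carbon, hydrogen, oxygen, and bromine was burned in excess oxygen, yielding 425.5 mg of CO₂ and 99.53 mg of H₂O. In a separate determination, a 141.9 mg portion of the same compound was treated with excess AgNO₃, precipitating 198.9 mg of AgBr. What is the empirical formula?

mol C = 0.4255 g CO₂ ÷ 44.009 g/mol = 0.0096685 mol
mol H = 2 × 0.09953 g H₂O ÷ 18.015 g/mol = 0.011050 mol
From the AgBr data: mol Br per gram of compound = (0.1989 ÷ 187.772) ÷ 0.1419 = 0.0074649 mol/g, so in the 0.3701 g combustion sample mol Br = 0.0027627 mol
mass O = 0.3701 − (0.11613 + 0.011138 + 0.22075) = 0.022080 g → mol O = 0.022080 ÷ 15.999 = 0.0013801 mol
Divide by the smallest (0.0013801 mol): C 7.006, H 8.007, Br 2.002, O 1.000

C7H8Br2O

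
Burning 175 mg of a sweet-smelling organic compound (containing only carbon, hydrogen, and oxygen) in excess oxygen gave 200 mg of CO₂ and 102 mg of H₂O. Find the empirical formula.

mol C = 0.200 g CO₂ ÷ 44.009 g/mol = 0.004545 mol
mol H = 2 × 0.102 g H₂O ÷ 18.015 g/mol = 0.01132 mol
mass O = 0.175 − (0.05458 + 0.01141) = 0.1090 g → mol O = 0.1090 ÷ 15.999 = 0.006813 mol
Divide by the smallest (0.004545 mol): C 1.000, H 2.492, O 1.499
Multiplying each by 2 gives whole numbers: C 2.00, H 4.98, O 3.00

C2H5O3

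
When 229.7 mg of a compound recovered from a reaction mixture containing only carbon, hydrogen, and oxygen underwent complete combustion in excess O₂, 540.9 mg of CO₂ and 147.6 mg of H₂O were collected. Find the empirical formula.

C3H4O

mol C = 0.5409 g CO₂ ÷ 44.009 g/mol = 0.012291 mol
mol H = 2 × 0.1476 g H₂O ÷ 18.015 g/mol = 0.016386 mol
mass O = 0.2297 − (0.14762 + 0.016517) = 0.065559 g → mol O = 0.065559 ÷ 15.999 = 0.0040977 mol
Divide by the smallest (0.0040977 mol): C 2.999, H 3.999, O 1.000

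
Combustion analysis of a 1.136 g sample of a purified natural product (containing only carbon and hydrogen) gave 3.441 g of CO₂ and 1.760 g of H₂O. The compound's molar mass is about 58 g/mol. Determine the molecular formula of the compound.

mol C = 3.441 g CO₂ ÷ 44.009 g/mol = 0.078189 mol
mol H = 2 × 1.760 g H₂O ÷ 18.015 g/mol = 0.19539 mol
Divide by the smallest (0.078189 mol): C 1.000, H 2.499
Multiplying each by 2 gives whole numbers: C 2.00, H 5.00
Empirical formula: C2H5
Empirical-formula mass = 29.06 g/mol; 58 ÷ 29.06 ≈ 2, so the molecular formula is C4H10.

C4H10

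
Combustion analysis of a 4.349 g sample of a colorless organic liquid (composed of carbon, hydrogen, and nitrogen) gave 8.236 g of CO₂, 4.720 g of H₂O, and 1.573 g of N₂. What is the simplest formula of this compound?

mol C = 8.236 g CO₂ ÷ 44.009 g/mol = 0.18714 mol
mol H = 2 × 4.720 g H₂O ÷ 18.015 g/mol = 0.52401 mol
mol N = 2 × 1.573 g N₂ ÷ 28.014 g/mol = 0.11230 mol
Divide by the smallest (0.11230 mol): C 1.666, H 4.666, N 1.000
Multiplying each by 3 gives whole numbers: C 5.00, H 14.00, N 3.00

C5H14N3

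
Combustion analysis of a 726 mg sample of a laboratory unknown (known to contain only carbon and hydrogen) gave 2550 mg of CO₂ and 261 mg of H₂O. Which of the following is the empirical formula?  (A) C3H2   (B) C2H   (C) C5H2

mol C = 2.55 g CO₂ ÷ 44.009 g/mol = 0.05794 mol
mol H = 2 × 0.261 g H₂O ÷ 18.015 g/mol = 0.02898 mol
Divide by the smallest (0.02898 mol): C 2.000, H 1.000

(B) C2H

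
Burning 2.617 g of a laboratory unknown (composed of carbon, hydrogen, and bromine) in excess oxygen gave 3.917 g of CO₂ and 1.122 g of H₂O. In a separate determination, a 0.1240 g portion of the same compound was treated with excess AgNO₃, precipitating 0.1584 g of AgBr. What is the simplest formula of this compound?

mol C = 3.917 g CO₂ ÷ 44.009 g/mol = 0.089005 mol
mol H = 2 × 1.122 g H₂O ÷ 18.015 g/mol = 0.12456 mol
From the AgBr data: mol Br per gram of compound = (0.1584 ÷ 187.772) ÷ 0.1240 = 0.0068030 mol/g, so in the 2.617 g combustion sample mol Br = 0.017804 mol
Divide by the smallest (0.017804 mol): C 4.999, H 6.997, Br 1.000

C5H7Br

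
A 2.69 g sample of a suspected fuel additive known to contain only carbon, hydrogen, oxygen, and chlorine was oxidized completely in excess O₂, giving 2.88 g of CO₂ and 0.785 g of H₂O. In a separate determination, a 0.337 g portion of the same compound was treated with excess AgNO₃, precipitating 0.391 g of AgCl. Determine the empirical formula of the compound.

mol C = 2.88 g CO₂ ÷ 44.009 g/mol = 0.06544 mol
mol H = 2 × 0.785 g H₂O ÷ 18.015 g/mol = 0.08715 mol
From the AgCl data: mol Cl per gram of compound = (0.391 ÷ 143.318) ÷ 0.337 = 0.008096 mol/g, so in the 2.69 g combustion sample mol Cl = 0.02178 mol
mass O = 2.69 − (0.7860 + 0.08785 + 0.7720) = 1.044 g → mol O = 1.044 ÷ 15.999 = 0.06526 mol
Divide by the smallest (0.02178 mol): C 3.005, H 4.002, Cl 1.000, O 2.997

C3H4ClO3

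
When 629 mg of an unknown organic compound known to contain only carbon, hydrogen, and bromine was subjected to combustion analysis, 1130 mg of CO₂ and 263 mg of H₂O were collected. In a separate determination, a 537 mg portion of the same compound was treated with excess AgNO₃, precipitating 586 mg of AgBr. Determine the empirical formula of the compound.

mol C = 1.13 g CO₂ ÷ 44.009 g/mol = 0.02568 mol
mol H = 2 × 0.263 g H₂O ÷ 18.015 g/mol = 0.02920 mol
From the AgBr data: mol Br per gram of compound = (0.586 ÷ 187.772) ÷ 0.537 = 0.005812 mol/g, so in the 0.629 g combustion sample mol Br = 0.003655 mol
Divide by the smallest (0.003655 mol): C 7.024, H 7.987, Br 1.000

C7H8Br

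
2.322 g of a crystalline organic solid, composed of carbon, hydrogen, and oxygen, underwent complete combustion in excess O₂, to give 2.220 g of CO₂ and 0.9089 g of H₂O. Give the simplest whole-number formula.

CH2O2

mol C = 2.220 g CO₂ ÷ 44.009 g/mol = 0.050444 mol
mol H = 2 × 0.9089 g H₂O ÷ 18.015 g/mol = 0.10090 mol
mass O = 2.322 − (0.60589 + 0.10171) = 1.6144 g → mol O = 1.6144 ÷ 15.999 = 0.10091 mol
Divide by the smallest (0.050444 mol): C 1.000, H 2.000, O 2.000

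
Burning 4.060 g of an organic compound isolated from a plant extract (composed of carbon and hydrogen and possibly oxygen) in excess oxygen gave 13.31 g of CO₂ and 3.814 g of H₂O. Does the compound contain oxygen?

no

mol C = 13.31 g CO₂ ÷ 44.009 g/mol = 0.30244 mol
mol H = 2 × 3.814 g H₂O ÷ 18.015 g/mol = 0.42342 mol
C and H together account for 4.0594 g — essentially the entire 4.060 g sample — so the compound contains no oxygen.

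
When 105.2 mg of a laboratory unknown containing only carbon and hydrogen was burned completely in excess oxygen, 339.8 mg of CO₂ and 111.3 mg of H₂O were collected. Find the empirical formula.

mol C = 0.3398 g CO₂ ÷ 44.009 g/mol = 0.0077211 mol
mol H = 2 × 0.1113 g H₂O ÷ 18.015 g/mol = 0.012356 mol
Divide by the smallest (0.0077211 mol): C 1.000, H 1.600
Multiplying each by 5 gives whole numbers: C 5.00, H 8.00

C5H8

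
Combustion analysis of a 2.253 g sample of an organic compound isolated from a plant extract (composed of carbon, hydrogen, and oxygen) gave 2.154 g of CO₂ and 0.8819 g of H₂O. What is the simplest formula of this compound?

CH2O2

mol C = 2.154 g CO₂ ÷ 44.009 g/mol = 0.048945 mol
mol H = 2 × 0.8819 g H₂O ÷ 18.015 g/mol = 0.097907 mol
mass O = 2.253 − (0.58787 + 0.098691) = 1.5664 g → mol O = 1.5664 ÷ 15.999 = 0.097908 mol
Divide by the smallest (0.048945 mol): C 1.000, H 2.000, O 2.000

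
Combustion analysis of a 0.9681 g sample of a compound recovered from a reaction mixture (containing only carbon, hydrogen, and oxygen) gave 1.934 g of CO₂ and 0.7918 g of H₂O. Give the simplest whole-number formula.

mol C = 1.934 g CO₂ ÷ 44.009 g/mol = 0.043946 mol
mol H = 2 × 0.7918 g H₂O ÷ 18.015 g/mol = 0.087905 mol
mass O = 0.9681 − (0.52783 + 0.088608) = 0.35166 g → mol O = 0.35166 ÷ 15.999 = 0.021980 mol
Divide by the smallest (0.021980 mol): C 1.999, H 3.999, O 1.000

C2H4O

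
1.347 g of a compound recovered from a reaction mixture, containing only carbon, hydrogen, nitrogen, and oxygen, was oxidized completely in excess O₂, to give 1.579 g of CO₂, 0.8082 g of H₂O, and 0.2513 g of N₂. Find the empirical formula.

C2H5NO2

mol C = 1.579 g CO₂ ÷ 44.009 g/mol = 0.035879 mol
mol H = 2 × 0.8082 g H₂O ÷ 18.015 g/mol = 0.089725 mol
mol N = 2 × 0.2513 g N₂ ÷ 28.014 g/mol = 0.017941 mol
mass O = 1.347 − (0.43094 + 0.090443 + 0.25130) = 0.57431 g → mol O = 0.57431 ÷ 15.999 = 0.035897 mol
Divide by the smallest (0.017941 mol): C 2.000, H 5.001, N 1.000, O 2.001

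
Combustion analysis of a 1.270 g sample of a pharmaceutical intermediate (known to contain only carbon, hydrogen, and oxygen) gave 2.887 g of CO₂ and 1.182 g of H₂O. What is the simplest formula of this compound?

mol C = 2.887 g CO₂ ÷ 44.009 g/mol = 0.065600 mol
mol H = 2 × 1.182 g H₂O ÷ 18.015 g/mol = 0.13122 mol
mass O = 1.270 − (0.78792 + 0.13227) = 0.34980 g → mol O = 0.34980 ÷ 15.999 = 0.021864 mol
Divide by the smallest (0.021864 mol): C 3.000, H 6.002, O 1.000

C3H6O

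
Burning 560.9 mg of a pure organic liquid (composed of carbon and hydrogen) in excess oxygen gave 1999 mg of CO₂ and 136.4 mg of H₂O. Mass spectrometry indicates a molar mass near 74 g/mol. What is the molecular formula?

C6H2

mol C = 1.999 g CO₂ ÷ 44.009 g/mol = 0.045423 mol
mol H = 2 × 0.1364 g H₂O ÷ 18.015 g/mol = 0.015143 mol
Divide by the smallest (0.015143 mol): C 3.000, H 1.000
Empirical formula: C3H
Empirical-formula mass = 37.04 g/mol; 74 ÷ 37.04 ≈ 2, so the molecular formula is C6H2.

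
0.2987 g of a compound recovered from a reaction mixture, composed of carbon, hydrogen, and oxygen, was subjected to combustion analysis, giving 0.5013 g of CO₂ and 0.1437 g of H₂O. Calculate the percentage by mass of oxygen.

48.81%

mol C = 0.5013 g CO₂ ÷ 44.009 g/mol = 0.011391 mol
mol H = 2 × 0.1437 g H₂O ÷ 18.015 g/mol = 0.015953 mol
mass O = 0.2987 − (0.13682 + 0.016081) = 0.14580 g → mol O = 0.14580 ÷ 15.999 = 0.0091133 mol
mass % O = 0.14580 g ÷ 0.2987 g × 100%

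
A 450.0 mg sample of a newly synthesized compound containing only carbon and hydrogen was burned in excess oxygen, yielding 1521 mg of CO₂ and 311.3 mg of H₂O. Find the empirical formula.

CH

mol C = 1.521 g CO₂ ÷ 44.009 g/mol = 0.034561 mol
mol H = 2 × 0.3113 g H₂O ÷ 18.015 g/mol = 0.034560 mol
Divide by the smallest (0.034560 mol): C 1.000, H 1.000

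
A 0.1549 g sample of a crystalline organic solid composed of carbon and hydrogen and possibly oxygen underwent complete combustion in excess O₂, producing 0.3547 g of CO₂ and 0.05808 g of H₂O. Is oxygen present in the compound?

yes

mol C = 0.3547 g CO₂ ÷ 44.009 g/mol = 0.0080597 mol
mol H = 2 × 0.05808 g H₂O ÷ 18.015 g/mol = 0.0064480 mol
C and H account for only 0.10330 g of the 0.1549 g sample; the remaining 0.051595 g must be oxygen.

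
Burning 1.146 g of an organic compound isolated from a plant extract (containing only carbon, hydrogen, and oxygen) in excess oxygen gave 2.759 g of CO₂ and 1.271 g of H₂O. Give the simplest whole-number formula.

C4H9O

mol C = 2.759 g CO₂ ÷ 44.009 g/mol = 0.062692 mol
mol H = 2 × 1.271 g H₂O ÷ 18.015 g/mol = 0.14110 mol
mass O = 1.146 − (0.75299 + 0.14223) = 0.25078 g → mol O = 0.25078 ÷ 15.999 = 0.015674 mol
Divide by the smallest (0.015674 mol): C 4.000, H 9.002, O 1.000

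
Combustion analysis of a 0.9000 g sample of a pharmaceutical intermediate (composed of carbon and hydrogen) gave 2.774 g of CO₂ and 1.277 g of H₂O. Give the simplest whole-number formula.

mol C = 2.774 g CO₂ ÷ 44.009 g/mol = 0.063033 mol
mol H = 2 × 1.277 g H₂O ÷ 18.015 g/mol = 0.14177 mol
Divide by the smallest (0.063033 mol): C 1.000, H 2.249
Multiplying each by 4 gives whole numbers: C 4.00, H 9.00

C4H9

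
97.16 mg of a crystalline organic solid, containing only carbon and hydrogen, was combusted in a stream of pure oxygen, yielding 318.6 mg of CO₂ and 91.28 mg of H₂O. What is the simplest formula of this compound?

mol C = 0.3186 g CO₂ ÷ 44.009 g/mol = 0.0072394 mol
mol H = 2 × 0.09128 g H₂O ÷ 18.015 g/mol = 0.010134 mol
Divide by the smallest (0.0072394 mol): C 1.000, H 1.400
Multiplying each by 5 gives whole numbers: C 5.00, H 7.00

C5H7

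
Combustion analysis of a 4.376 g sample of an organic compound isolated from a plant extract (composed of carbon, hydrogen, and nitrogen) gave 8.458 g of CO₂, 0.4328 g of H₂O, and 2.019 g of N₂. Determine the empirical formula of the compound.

mol C = 8.458 g CO₂ ÷ 44.009 g/mol = 0.19219 mol
mol H = 2 × 0.4328 g H₂O ÷ 18.015 g/mol = 0.048049 mol
mol N = 2 × 2.019 g N₂ ÷ 28.014 g/mol = 0.14414 mol
Divide by the smallest (0.048049 mol): C 4.000, H 1.000, N 3.000

C4HN3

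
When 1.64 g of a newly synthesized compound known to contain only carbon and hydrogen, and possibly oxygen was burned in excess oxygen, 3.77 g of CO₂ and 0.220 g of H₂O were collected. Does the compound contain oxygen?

mol C = 3.77 g CO₂ ÷ 44.009 g/mol = 0.08566 mol
mol H = 2 × 0.220 g H₂O ÷ 18.015 g/mol = 0.02442 mol
C and H account for only 1.054 g of the 1.64 g sample; the remaining 0.5865 g must be oxygen.

yes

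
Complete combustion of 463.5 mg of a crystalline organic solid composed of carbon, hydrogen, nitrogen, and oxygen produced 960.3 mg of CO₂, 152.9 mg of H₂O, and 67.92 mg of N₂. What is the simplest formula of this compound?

C9H7N2O3

mol C = 0.9603 g CO₂ ÷ 44.009 g/mol = 0.021821 mol
mol H = 2 × 0.1529 g H₂O ÷ 18.015 g/mol = 0.016975 mol
mol N = 2 × 0.06792 g N₂ ÷ 28.014 g/mol = 0.0048490 mol
mass O = 0.4635 − (0.26209 + 0.017111 + 0.067920) = 0.11638 g → mol O = 0.11638 ÷ 15.999 = 0.0072744 mol
Divide by the smallest (0.0048490 mol): C 4.500, H 3.501, N 1.000, O 1.500
Multiplying each by 2 gives whole numbers: C 9.00, H 7.00, N 2.00, O 3.00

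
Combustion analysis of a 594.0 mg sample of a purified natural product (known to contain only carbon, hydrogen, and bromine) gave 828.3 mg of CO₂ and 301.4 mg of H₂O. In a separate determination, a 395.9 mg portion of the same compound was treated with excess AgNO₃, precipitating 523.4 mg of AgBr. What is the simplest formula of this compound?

C9H16Br2

mol C = 0.8283 g CO₂ ÷ 44.009 g/mol = 0.018821 mol
mol H = 2 × 0.3014 g H₂O ÷ 18.015 g/mol = 0.033461 mol
From the AgBr data: mol Br per gram of compound = (0.5234 ÷ 187.772) ÷ 0.3959 = 0.0070407 mol/g, so in the 0.5940 g combustion sample mol Br = 0.0041822 mol
Divide by the smallest (0.0041822 mol): C 4.500, H 8.001, Br 1.000
Multiplying each by 2 gives whole numbers: C 9.00, H 16.00, Br 2.00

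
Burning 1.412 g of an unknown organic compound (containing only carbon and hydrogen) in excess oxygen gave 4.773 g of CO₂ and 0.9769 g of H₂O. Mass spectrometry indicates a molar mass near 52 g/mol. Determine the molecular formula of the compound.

mol C = 4.773 g CO₂ ÷ 44.009 g/mol = 0.10846 mol
mol H = 2 × 0.9769 g H₂O ÷ 18.015 g/mol = 0.10845 mol
Divide by the smallest (0.10845 mol): C 1.000, H 1.000
Empirical formula: CH
Empirical-formula mass = 13.02 g/mol; 52 ÷ 13.02 ≈ 4, so the molecular formula is C4H4.

C4H4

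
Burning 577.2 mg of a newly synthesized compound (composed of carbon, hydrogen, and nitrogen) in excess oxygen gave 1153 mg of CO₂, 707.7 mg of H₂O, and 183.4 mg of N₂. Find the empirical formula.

mol C = 1.153 g CO₂ ÷ 44.009 g/mol = 0.026199 mol
mol H = 2 × 0.7077 g H₂O ÷ 18.015 g/mol = 0.078568 mol
mol N = 2 × 0.1834 g N₂ ÷ 28.014 g/mol = 0.013093 mol
Divide by the smallest (0.013093 mol): C 2.001, H 6.001, N 1.000

C2H6N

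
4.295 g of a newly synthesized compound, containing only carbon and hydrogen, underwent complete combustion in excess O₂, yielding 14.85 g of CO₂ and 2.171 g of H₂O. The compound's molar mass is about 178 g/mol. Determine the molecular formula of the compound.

C14H10

mol C = 14.85 g CO₂ ÷ 44.009 g/mol = 0.33743 mol
mol H = 2 × 2.171 g H₂O ÷ 18.015 g/mol = 0.24102 mol
Divide by the smallest (0.24102 mol): C 1.400, H 1.000
Multiplying each by 5 gives whole numbers: C 7.00, H 5.00
Empirical formula: C7H5
Empirical-formula mass = 89.12 g/mol; 178 ÷ 89.12 ≈ 2, so the molecular formula is C14H10.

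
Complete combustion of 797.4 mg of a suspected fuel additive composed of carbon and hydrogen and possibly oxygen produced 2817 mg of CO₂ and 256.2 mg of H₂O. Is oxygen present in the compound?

no

mol C = 2.817 g CO₂ ÷ 44.009 g/mol = 0.064010 mol
mol H = 2 × 0.2562 g H₂O ÷ 18.015 g/mol = 0.028443 mol
C and H together account for 0.79749 g — essentially the entire 0.7974 g sample — so the compound contains no oxygen.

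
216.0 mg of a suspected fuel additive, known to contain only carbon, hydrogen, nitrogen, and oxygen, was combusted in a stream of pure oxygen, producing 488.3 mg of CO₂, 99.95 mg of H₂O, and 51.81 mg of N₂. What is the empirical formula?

mol C = 0.4883 g CO₂ ÷ 44.009 g/mol = 0.011095 mol
mol H = 2 × 0.09995 g H₂O ÷ 18.015 g/mol = 0.011096 mol
mol N = 2 × 0.05181 g N₂ ÷ 28.014 g/mol = 0.0036989 mol
mass O = 0.2160 − (0.13327 + 0.011185 + 0.051810) = 0.019737 g → mol O = 0.019737 ÷ 15.999 = 0.0012337 mol
Divide by the smallest (0.0012337 mol): C 8.994, H 8.995, N 2.998, O 1.000

C9H9N3O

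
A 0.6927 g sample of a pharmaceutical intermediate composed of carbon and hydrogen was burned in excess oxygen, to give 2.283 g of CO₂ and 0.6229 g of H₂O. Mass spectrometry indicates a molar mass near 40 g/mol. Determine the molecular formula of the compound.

mol C = 2.283 g CO₂ ÷ 44.009 g/mol = 0.051876 mol
mol H = 2 × 0.6229 g H₂O ÷ 18.015 g/mol = 0.069153 mol
Divide by the smallest (0.051876 mol): C 1.000, H 1.333
Multiplying each by 3 gives whole numbers: C 3.00, H 4.00
Empirical formula: C3H4
Empirical-formula mass = 40.06 g/mol; 40 ÷ 40.06 ≈ 1, so the molecular formula is C3H4.

C3H4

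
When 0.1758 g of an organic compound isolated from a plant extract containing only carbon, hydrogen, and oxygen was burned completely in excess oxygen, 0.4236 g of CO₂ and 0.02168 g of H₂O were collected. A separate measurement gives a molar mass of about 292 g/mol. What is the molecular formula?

C16H4O6

mol C = 0.4236 g CO₂ ÷ 44.009 g/mol = 0.0096253 mol
mol H = 2 × 0.02168 g H₂O ÷ 18.015 g/mol = 0.0024069 mol
mass O = 0.1758 − (0.11561 + 0.0024261) = 0.057764 g → mol O = 0.057764 ÷ 15.999 = 0.0036105 mol
Divide by the smallest (0.0024069 mol): C 3.999, H 1.000, O 1.500
Multiplying each by 2 gives whole numbers: C 8.00, H 2.00, O 3.00
Empirical formula: C8H2O3
Empirical-formula mass = 146.10 g/mol; 292 ÷ 146.10 ≈ 2, so the molecular formula is C16H4O6.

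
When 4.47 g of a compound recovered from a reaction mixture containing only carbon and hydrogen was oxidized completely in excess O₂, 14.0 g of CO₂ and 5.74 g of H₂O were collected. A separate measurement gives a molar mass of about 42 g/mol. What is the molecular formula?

mol C = 14.0 g CO₂ ÷ 44.009 g/mol = 0.3181 mol
mol H = 2 × 5.74 g H₂O ÷ 18.015 g/mol = 0.6372 mol
Divide by the smallest (0.3181 mol): C 1.000, H 2.003
Empirical formula: CH2
Empirical-formula mass = 14.03 g/mol; 42 ÷ 14.03 ≈ 3, so the molecular formula is C3H6.

C3H6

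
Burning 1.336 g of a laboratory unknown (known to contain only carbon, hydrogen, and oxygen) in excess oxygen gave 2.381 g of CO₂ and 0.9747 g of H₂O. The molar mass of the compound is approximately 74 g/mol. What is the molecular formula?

mol C = 2.381 g CO₂ ÷ 44.009 g/mol = 0.054103 mol
mol H = 2 × 0.9747 g H₂O ÷ 18.015 g/mol = 0.10821 mol
mass O = 1.336 − (0.64983 + 0.10908) = 0.57710 g → mol O = 0.57710 ÷ 15.999 = 0.036071 mol
Divide by the smallest (0.036071 mol): C 1.500, H 3.000, O 1.000
Multiplying each by 2 gives whole numbers: C 3.00, H 6.00, O 2.00
Empirical formula: C3H6O2
Empirical-formula mass = 74.08 g/mol; 74 ÷ 74.08 ≈ 1, so the molecular formula is C3H6O2.

C3H6O2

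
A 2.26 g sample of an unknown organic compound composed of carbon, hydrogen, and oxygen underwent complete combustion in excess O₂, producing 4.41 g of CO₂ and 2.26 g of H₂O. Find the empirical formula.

mol C = 4.41 g CO₂ ÷ 44.009 g/mol = 0.1002 mol
mol H = 2 × 2.26 g H₂O ÷ 18.015 g/mol = 0.2509 mol
mass O = 2.26 − (1.204 + 0.2529) = 0.8035 g → mol O = 0.8035 ÷ 15.999 = 0.05022 mol
Divide by the smallest (0.05022 mol): C 1.995, H 4.996, O 1.000

C2H5O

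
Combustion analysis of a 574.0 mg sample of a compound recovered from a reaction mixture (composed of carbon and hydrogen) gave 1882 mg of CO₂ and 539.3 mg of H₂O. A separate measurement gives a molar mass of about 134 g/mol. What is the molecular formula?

C10H14

mol C = 1.882 g CO₂ ÷ 44.009 g/mol = 0.042764 mol
mol H = 2 × 0.5393 g H₂O ÷ 18.015 g/mol = 0.059872 mol
Divide by the smallest (0.042764 mol): C 1.000, H 1.400
Multiplying each by 5 gives whole numbers: C 5.00, H 7.00
Empirical formula: C5H7
Empirical-formula mass = 67.11 g/mol; 134 ÷ 67.11 ≈ 2, so the molecular formula is C10H14.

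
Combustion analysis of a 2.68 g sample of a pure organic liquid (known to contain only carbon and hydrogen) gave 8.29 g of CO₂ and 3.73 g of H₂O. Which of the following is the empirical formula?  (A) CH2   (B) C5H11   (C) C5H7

mol C = 8.29 g CO₂ ÷ 44.009 g/mol = 0.1884 mol
mol H = 2 × 3.73 g H₂O ÷ 18.015 g/mol = 0.4141 mol
Divide by the smallest (0.1884 mol): C 1.000, H 2.198
Multiplying each by 5 gives whole numbers: C 5.00, H 10.99

(B) C5H11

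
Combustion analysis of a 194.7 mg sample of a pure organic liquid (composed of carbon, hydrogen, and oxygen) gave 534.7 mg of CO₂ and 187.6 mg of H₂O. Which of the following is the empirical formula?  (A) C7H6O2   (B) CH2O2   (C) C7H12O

mol C = 0.5347 g CO₂ ÷ 44.009 g/mol = 0.012150 mol
mol H = 2 × 0.1876 g H₂O ÷ 18.015 g/mol = 0.020827 mol
mass O = 0.1947 − (0.14593 + 0.020994) = 0.027775 g → mol O = 0.027775 ÷ 15.999 = 0.0017361 mol
Divide by the smallest (0.0017361 mol): C 6.998, H 11.997, O 1.000

(C) C7H12O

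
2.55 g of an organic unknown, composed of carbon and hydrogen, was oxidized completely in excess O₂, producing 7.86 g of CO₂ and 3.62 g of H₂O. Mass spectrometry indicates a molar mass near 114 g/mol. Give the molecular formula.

C8H18

mol C = 7.86 g CO₂ ÷ 44.009 g/mol = 0.1786 mol
mol H = 2 × 3.62 g H₂O ÷ 18.015 g/mol = 0.4019 mol
Divide by the smallest (0.1786 mol): C 1.000, H 2.250
Multiplying each by 4 gives whole numbers: C 4.00, H 9.00
Empirical formula: C4H9
Empirical-formula mass = 57.12 g/mol; 114 ÷ 57.12 ≈ 2, so the molecular formula is C8H18.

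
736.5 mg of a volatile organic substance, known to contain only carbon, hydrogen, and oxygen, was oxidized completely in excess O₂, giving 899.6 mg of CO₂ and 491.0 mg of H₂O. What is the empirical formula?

C3H8O4

mol C = 0.8996 g CO₂ ÷ 44.009 g/mol = 0.020441 mol
mol H = 2 × 0.4910 g H₂O ÷ 18.015 g/mol = 0.054510 mol
mass O = 0.7365 − (0.24552 + 0.054946) = 0.43603 g → mol O = 0.43603 ÷ 15.999 = 0.027254 mol
Divide by the smallest (0.020441 mol): C 1.000, H 2.667, O 1.333
Multiplying each by 3 gives whole numbers: C 3.00, H 8.00, O 4.00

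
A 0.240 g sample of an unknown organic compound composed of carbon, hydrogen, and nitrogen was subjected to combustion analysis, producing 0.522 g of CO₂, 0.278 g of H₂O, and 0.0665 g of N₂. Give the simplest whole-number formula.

mol C = 0.522 g CO₂ ÷ 44.009 g/mol = 0.01186 mol
mol H = 2 × 0.278 g H₂O ÷ 18.015 g/mol = 0.03086 mol
mol N = 2 × 0.0665 g N₂ ÷ 28.014 g/mol = 0.004748 mol
Divide by the smallest (0.004748 mol): C 2.498, H 6.501, N 1.000
Multiplying each by 2 gives whole numbers: C 5.00, H 13.00, N 2.00

C5H13N2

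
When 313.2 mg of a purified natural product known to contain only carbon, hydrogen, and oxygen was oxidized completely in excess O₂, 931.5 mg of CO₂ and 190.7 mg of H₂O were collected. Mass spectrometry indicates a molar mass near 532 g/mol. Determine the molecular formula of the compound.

C36H36O4

mol C = 0.9315 g CO₂ ÷ 44.009 g/mol = 0.021166 mol
mol H = 2 × 0.1907 g H₂O ÷ 18.015 g/mol = 0.021171 mol
mass O = 0.3132 − (0.25423 + 0.021341) = 0.037633 g → mol O = 0.037633 ÷ 15.999 = 0.0023522 mol
Divide by the smallest (0.0023522 mol): C 8.998, H 9.001, O 1.000
Empirical formula: C9H9O
Empirical-formula mass = 133.17 g/mol; 532 ÷ 133.17 ≈ 4, so the molecular formula is C36H36O4.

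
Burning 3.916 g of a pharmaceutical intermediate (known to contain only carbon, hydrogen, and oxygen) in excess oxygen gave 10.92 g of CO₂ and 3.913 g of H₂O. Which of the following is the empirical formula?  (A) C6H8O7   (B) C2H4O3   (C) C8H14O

(C) C8H14O

mol C = 10.92 g CO₂ ÷ 44.009 g/mol = 0.24813 mol
mol H = 2 × 3.913 g H₂O ÷ 18.015 g/mol = 0.43442 mol
mass O = 3.916 − (2.9803 + 0.43789) = 0.49781 g → mol O = 0.49781 ÷ 15.999 = 0.031115 mol
Divide by the smallest (0.031115 mol): C 7.975, H 13.962, O 1.000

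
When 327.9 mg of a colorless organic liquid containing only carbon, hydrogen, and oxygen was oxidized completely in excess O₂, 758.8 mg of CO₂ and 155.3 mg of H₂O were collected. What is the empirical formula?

mol C = 0.7588 g CO₂ ÷ 44.009 g/mol = 0.017242 mol
mol H = 2 × 0.1553 g H₂O ÷ 18.015 g/mol = 0.017241 mol
mass O = 0.3279 − (0.20709 + 0.017379) = 0.10343 g → mol O = 0.10343 ÷ 15.999 = 0.0064647 mol
Divide by the smallest (0.0064647 mol): C 2.667, H 2.667, O 1.000
Multiplying each by 3 gives whole numbers: C 8.00, H 8.00, O 3.00

C8H8O3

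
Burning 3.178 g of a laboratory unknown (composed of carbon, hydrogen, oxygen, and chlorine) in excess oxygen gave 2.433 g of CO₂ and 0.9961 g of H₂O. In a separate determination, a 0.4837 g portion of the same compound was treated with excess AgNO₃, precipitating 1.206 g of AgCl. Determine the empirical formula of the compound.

mol C = 2.433 g CO₂ ÷ 44.009 g/mol = 0.055284 mol
mol H = 2 × 0.9961 g H₂O ÷ 18.015 g/mol = 0.11059 mol
From the AgCl data: mol Cl per gram of compound = (1.206 ÷ 143.318) ÷ 0.4837 = 0.017397 mol/g, so in the 3.178 g combustion sample mol Cl = 0.055287 mol
mass O = 3.178 − (0.66402 + 0.11147 + 1.9599) = 0.44258 g → mol O = 0.44258 ÷ 15.999 = 0.027663 mol
Divide by the smallest (0.027663 mol): C 1.998, H 3.998, Cl 1.999, O 1.000

C2H4Cl2O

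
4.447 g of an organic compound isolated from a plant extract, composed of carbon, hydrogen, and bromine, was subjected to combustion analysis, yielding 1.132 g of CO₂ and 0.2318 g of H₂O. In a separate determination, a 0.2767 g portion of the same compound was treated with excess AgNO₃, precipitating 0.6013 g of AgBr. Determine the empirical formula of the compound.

CHBr2

mol C = 1.132 g CO₂ ÷ 44.009 g/mol = 0.025722 mol
mol H = 2 × 0.2318 g H₂O ÷ 18.015 g/mol = 0.025734 mol
From the AgBr data: mol Br per gram of compound = (0.6013 ÷ 187.772) ÷ 0.2767 = 0.011573 mol/g, so in the 4.447 g combustion sample mol Br = 0.051466 mol
Divide by the smallest (0.025722 mol): C 1.000, H 1.000, Br 2.001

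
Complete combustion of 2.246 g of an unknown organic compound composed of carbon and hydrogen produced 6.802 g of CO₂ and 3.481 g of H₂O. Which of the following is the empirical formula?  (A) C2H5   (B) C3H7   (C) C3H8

mol C = 6.802 g CO₂ ÷ 44.009 g/mol = 0.15456 mol
mol H = 2 × 3.481 g H₂O ÷ 18.015 g/mol = 0.38646 mol
Divide by the smallest (0.15456 mol): C 1.000, H 2.500
Multiplying each by 2 gives whole numbers: C 2.00, H 5.00

(A) C2H5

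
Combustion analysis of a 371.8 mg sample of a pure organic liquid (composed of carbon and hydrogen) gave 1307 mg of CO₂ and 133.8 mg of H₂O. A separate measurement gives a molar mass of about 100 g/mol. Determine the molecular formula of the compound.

C8H4

mol C = 1.307 g CO₂ ÷ 44.009 g/mol = 0.029698 mol
mol H = 2 × 0.1338 g H₂O ÷ 18.015 g/mol = 0.014854 mol
Divide by the smallest (0.014854 mol): C 1.999, H 1.000
Empirical formula: C2H
Empirical-formula mass = 25.03 g/mol; 100 ÷ 25.03 ≈ 4, so the molecular formula is C8H4.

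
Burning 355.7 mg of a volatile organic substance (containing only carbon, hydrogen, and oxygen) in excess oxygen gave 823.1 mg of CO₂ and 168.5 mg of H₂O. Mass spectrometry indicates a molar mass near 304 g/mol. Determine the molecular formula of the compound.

mol C = 0.8231 g CO₂ ÷ 44.009 g/mol = 0.018703 mol
mol H = 2 × 0.1685 g H₂O ÷ 18.015 g/mol = 0.018707 mol
mass O = 0.3557 − (0.22464 + 0.018856) = 0.11220 g → mol O = 0.11220 ÷ 15.999 = 0.0070131 mol
Divide by the smallest (0.0070131 mol): C 2.667, H 2.667, O 1.000
Multiplying each by 3 gives whole numbers: C 8.00, H 8.00, O 3.00
Empirical formula: C8H8O3
Empirical-formula mass = 152.15 g/mol; 304 ÷ 152.15 ≈ 2, so the molecular formula is C16H16O6.

C16H16O6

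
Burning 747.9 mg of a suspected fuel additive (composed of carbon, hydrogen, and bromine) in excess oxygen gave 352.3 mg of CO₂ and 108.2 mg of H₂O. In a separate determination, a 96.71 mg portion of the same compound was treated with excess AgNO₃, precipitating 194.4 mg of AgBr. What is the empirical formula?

mol C = 0.3523 g CO₂ ÷ 44.009 g/mol = 0.0080052 mol
mol H = 2 × 0.1082 g H₂O ÷ 18.015 g/mol = 0.012012 mol
From the AgBr data: mol Br per gram of compound = (0.1944 ÷ 187.772) ÷ 0.09671 = 0.010705 mol/g, so in the 0.7479 g combustion sample mol Br = 0.0080064 mol
Divide by the smallest (0.0080052 mol): C 1.000, H 1.501, Br 1.000
Multiplying each by 2 gives whole numbers: C 2.00, H 3.00, Br 2.00

C2H3Br2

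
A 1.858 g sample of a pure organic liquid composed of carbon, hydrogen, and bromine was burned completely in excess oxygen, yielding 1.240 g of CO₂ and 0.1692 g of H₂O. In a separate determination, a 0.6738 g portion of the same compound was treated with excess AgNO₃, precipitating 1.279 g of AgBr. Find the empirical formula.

mol C = 1.240 g CO₂ ÷ 44.009 g/mol = 0.028176 mol
mol H = 2 × 0.1692 g H₂O ÷ 18.015 g/mol = 0.018784 mol
From the AgBr data: mol Br per gram of compound = (1.279 ÷ 187.772) ÷ 0.6738 = 0.010109 mol/g, so in the 1.858 g combustion sample mol Br = 0.018783 mol
Divide by the smallest (0.018783 mol): C 1.500, H 1.000, Br 1.000
Multiplying each by 2 gives whole numbers: C 3.00, H 2.00, Br 2.00

C3H2Br2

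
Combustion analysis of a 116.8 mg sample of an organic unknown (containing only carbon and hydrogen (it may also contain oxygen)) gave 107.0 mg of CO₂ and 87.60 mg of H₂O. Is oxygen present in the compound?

mol C = 0.1070 g CO₂ ÷ 44.009 g/mol = 0.0024313 mol
mol H = 2 × 0.08760 g H₂O ÷ 18.015 g/mol = 0.0097252 mol
C and H account for only 0.039006 g of the 0.1168 g sample; the remaining 0.077794 g must be oxygen.

yes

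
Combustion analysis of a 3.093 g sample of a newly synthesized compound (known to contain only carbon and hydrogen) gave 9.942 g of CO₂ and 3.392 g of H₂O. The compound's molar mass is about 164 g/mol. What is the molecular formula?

C12H20

mol C = 9.942 g CO₂ ÷ 44.009 g/mol = 0.22591 mol
mol H = 2 × 3.392 g H₂O ÷ 18.015 g/mol = 0.37658 mol
Divide by the smallest (0.22591 mol): C 1.000, H 1.667
Multiplying each by 3 gives whole numbers: C 3.00, H 5.00
Empirical formula: C3H5
Empirical-formula mass = 41.07 g/mol; 164 ÷ 41.07 ≈ 4, so the molecular formula is C12H20.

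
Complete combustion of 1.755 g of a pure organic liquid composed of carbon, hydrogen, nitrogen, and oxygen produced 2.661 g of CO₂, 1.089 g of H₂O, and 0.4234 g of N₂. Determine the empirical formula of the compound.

C2H4NO

mol C = 2.661 g CO₂ ÷ 44.009 g/mol = 0.060465 mol
mol H = 2 × 1.089 g H₂O ÷ 18.015 g/mol = 0.12090 mol
mol N = 2 × 0.4234 g N₂ ÷ 28.014 g/mol = 0.030228 mol
mass O = 1.755 − (0.72624 + 0.12187 + 0.42340) = 0.48349 g → mol O = 0.48349 ÷ 15.999 = 0.030220 mol
Divide by the smallest (0.030220 mol): C 2.001, H 4.001, N 1.000, O 1.000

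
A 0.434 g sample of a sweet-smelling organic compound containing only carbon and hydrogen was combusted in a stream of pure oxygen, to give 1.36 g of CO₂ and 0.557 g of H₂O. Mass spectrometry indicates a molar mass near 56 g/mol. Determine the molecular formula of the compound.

mol C = 1.36 g CO₂ ÷ 44.009 g/mol = 0.03090 mol
mol H = 2 × 0.557 g H₂O ÷ 18.015 g/mol = 0.06184 mol
Divide by the smallest (0.03090 mol): C 1.000, H 2.001
Empirical formula: CH2
Empirical-formula mass = 14.03 g/mol; 56 ÷ 14.03 ≈ 4, so the molecular formula is C4H8.

C4H8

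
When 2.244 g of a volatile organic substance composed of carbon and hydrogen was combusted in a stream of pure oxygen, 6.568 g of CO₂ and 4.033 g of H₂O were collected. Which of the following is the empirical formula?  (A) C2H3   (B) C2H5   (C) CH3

(C) CH3

mol C = 6.568 g CO₂ ÷ 44.009 g/mol = 0.14924 mol
mol H = 2 × 4.033 g H₂O ÷ 18.015 g/mol = 0.44774 mol
Divide by the smallest (0.14924 mol): C 1.000, H 3.000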